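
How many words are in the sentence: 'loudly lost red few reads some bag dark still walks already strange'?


Counting words by splitting on spaces:
  Word 1: 'loudly'
  Word 2: 'lost'
  Word 3: 'red'
  Word 4: 'few'
  Word 5: 'reads'
  Word 6: 'some'
  Word 7: 'bag'
  Word 8: 'dark'
  Word 9: 'still'
  Word 10: 'walks'
  Word 11: 'already'
  Word 12: 'strange'
Total words: 12

12


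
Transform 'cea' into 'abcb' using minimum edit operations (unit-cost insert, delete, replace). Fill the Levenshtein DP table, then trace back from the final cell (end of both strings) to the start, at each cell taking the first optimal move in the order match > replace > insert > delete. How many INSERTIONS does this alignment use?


Edit distance = 4. Backtracking from cell (3, 4) with preference match > replace > insert > delete,
then listing the resulting alignment 'cea' -> 'abcb' left to right:
  Step 1: insert 'a' [insertion #1]
  Step 2: replace c->b
  Step 3: replace e->c
  Step 4: replace a->b
Total insertions: 1

1


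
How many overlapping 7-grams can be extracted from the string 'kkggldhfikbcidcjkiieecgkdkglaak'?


String 'kkggldhfikbcidcjkiieecgkdkglaak' has length L = 31.
Number of overlapping n-grams = L - n + 1
Substituting: 31 - 7 + 1 = 25

25


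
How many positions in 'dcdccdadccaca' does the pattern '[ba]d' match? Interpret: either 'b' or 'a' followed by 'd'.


Pattern: [ba]d means either 'b' or 'a' followed by 'd'.
Scanning 'dcdccdadccaca' position-by-position:
  Pos 0: window 'dc' -> no
  Pos 1: window 'cd' -> no
  Pos 2: window 'dc' -> no
  Pos 3: window 'cc' -> no
  Pos 4: window 'cd' -> no
  Pos 5: window 'da' -> no
  Pos 6: window 'ad' -> MATCH
  Pos 7: window 'dc' -> no
  Pos 8: window 'cc' -> no
  Pos 9: window 'ca' -> no
  Pos 10: window 'ac' -> no
  Pos 11: window 'ca' -> no
  Pos 12: window 'a' -> no
Total matches: 1

1


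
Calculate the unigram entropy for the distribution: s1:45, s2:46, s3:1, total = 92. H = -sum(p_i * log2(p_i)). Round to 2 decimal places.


Computing entropy H = -sum(p_i * log2(p_i)):
  s1: p = 45/92 = 0.4891, -p*log2(p) = 0.5046
  s2: p = 46/92 = 0.5000, -p*log2(p) = 0.5000
  s3: p = 1/92 = 0.0109, -p*log2(p) = 0.0709
H = sum of terms = 1.0755
Rounded to 2 decimals: 1.08

1.08


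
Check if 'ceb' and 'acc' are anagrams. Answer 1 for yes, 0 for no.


Sort characters of 'ceb': 'bce'
Sort characters of 'acc': 'acc'
Sorted forms differ -> they are NOT anagrams
Result: 0

0


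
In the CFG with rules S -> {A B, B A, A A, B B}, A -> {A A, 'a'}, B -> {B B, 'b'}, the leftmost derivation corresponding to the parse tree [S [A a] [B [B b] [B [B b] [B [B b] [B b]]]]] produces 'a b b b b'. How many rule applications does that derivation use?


Every bracketed nonterminal node [X ...] in the tree is produced by exactly one rule application.
Reading the tree off as a leftmost derivation:
  Step 1: S  =>  A B   (applied S -> A B)
  Step 2: A B  =>  a B   (applied A -> a)
  Step 3: a B  =>  a B B   (applied B -> B B)
  Step 4: a B B  =>  a b B   (applied B -> b)
  Step 5: a b B  =>  a b B B   (applied B -> B B)
  Step 6: a b B B  =>  a b b B   (applied B -> b)
  Step 7: a b b B  =>  a b b B B   (applied B -> B B)
  Step 8: a b b B B  =>  a b b b B   (applied B -> b)
  Step 9: a b b b B  =>  a b b b b   (applied B -> b)
Final yield: a b b b b
Total rewrite steps: 9

9


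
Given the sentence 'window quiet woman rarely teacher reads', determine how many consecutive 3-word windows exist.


Word trigrams from [6] words:
  Trigram 1: (window quiet woman)
  Trigram 2: (quiet woman rarely)
  Trigram 3: (woman rarely teacher)
  Trigram 4: (rarely teacher reads)
Total word trigrams: 6 - 2 = 4

4


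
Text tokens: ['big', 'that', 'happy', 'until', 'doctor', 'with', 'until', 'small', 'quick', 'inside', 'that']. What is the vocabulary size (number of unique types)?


Listing all tokens and tracking unique types:
  Token 1: 'big' -> NEW (unique so far: 1)
  Token 2: 'that' -> NEW (unique so far: 2)
  Token 3: 'happy' -> NEW (unique so far: 3)
  Token 4: 'until' -> NEW (unique so far: 4)
  Token 5: 'doctor' -> NEW (unique so far: 5)
  Token 6: 'with' -> NEW (unique so far: 6)
  Token 7: 'until' -> duplicate (unique so far: 6)
  Token 8: 'small' -> NEW (unique so far: 7)
  Token 9: 'quick' -> NEW (unique so far: 8)
  Token 10: 'inside' -> NEW (unique so far: 9)
  Token 11: 'that' -> duplicate (unique so far: 9)
Unique types: ('big', 'doctor', 'happy', 'inside', 'quick', 'small', 'that', 'until', 'with')
Vocabulary size: 9

9


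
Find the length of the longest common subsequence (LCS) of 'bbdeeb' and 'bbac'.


DP table for LCS of 'bbdeeb' and 'bbac':
       b  b  a  c
    0  0  0  0  0
  b 0  1  1  1  1
  b 0  1  2  2  2
  d 0  1  2  2  2
  e 0  1  2  2  2
  e 0  1  2  2  2
  b 0  1  2  2  2
LCS: 'bb'
LCS length = 2

2


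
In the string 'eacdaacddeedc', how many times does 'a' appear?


Scanning 'eacdaacddeedc' for 'a':
  Position 1: 'a' -> MATCH (count: 1)
  Position 4: 'a' -> MATCH (count: 2)
  Position 5: 'a' -> MATCH (count: 3)
Total occurrences of 'a': 3

3


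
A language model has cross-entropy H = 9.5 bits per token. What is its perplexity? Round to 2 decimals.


Perplexity formula: PP = 2^H
H = 9.5
PP = 2^9.5
Decompose: 2^9.5 = 2^9 * 2^0.5 = 2^9 * sqrt(2)
2^9 = 512, sqrt(2) ~ 1.4142136
PP ~ 512 * 1.4142136 = 724.0773632
Rounded to 2 decimals: 724.08

724.08


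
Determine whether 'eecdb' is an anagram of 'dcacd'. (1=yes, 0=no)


Sort characters of 'eecdb': 'bcdee'
Sort characters of 'dcacd': 'accdd'
Sorted forms differ -> they are NOT anagrams
Result: 0

0


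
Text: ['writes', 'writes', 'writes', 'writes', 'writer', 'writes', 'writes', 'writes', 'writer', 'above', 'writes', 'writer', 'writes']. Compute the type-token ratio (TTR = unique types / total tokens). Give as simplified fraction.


Tokens: 13
Unique types: ('above', 'writer', 'writes') = 3
TTR = 3/13
Already in lowest terms.

3/13


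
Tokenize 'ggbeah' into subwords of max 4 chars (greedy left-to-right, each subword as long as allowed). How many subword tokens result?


'ggbeah' has 6 characters.
Chunking with max size 4:
  Chunk 1: 'ggbe' (positions 0-3)
  Chunk 2: 'ah' (positions 4-5)
Total chunks: ceil(6 / 4) = 2

2


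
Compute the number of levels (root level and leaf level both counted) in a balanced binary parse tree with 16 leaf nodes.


In a balanced binary tree with n leaves the deepest leaf is ceil(log2(n)) edges below the root,
so counting node levels inclusive of root and leaves gives ceil(log2(n)) + 1 levels.
log2(16) = 4.0000
ceil(4.0000) = 4
levels = 4 + 1 = 5

5


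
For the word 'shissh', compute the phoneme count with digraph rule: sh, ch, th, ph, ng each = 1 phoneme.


Parsing 'shissh' greedily, digraphs first:
  'sh' -> digraph (1 consonant phoneme) (phonemes so far: 1)
  'i' -> vowel phoneme (phonemes so far: 2)
  's' -> consonant phoneme (phonemes so far: 3)
  'sh' -> digraph (1 consonant phoneme) (phonemes so far: 4)
Total phonemes: 4

4


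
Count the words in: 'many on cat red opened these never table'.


Counting words by splitting on spaces:
  Word 1: 'many'
  Word 2: 'on'
  Word 3: 'cat'
  Word 4: 'red'
  Word 5: 'opened'
  Word 6: 'these'
  Word 7: 'never'
  Word 8: 'table'
Total words: 8

8


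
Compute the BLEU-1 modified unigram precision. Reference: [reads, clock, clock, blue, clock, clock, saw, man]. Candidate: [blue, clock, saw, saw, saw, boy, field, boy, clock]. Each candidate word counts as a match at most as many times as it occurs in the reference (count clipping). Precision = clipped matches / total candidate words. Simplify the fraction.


Reference word counts: {'blue': 1, 'clock': 4, 'man': 1, 'reads': 1, 'saw': 1}
Checking each candidate word (with clipping):
  'blue' -> in reference (ref count 1, used 1/1) -> match (matches: 1)
  'clock' -> in reference (ref count 4, used 1/4) -> match (matches: 2)
  'saw' -> in reference (ref count 1, used 1/1) -> match (matches: 3)
  'saw' -> ref count 1 already used up (1/1) -> clipped, no match (matches: 3)
  'saw' -> ref count 1 already used up (1/1) -> clipped, no match (matches: 3)
  'boy' -> not in reference -> no match (matches: 3)
  'field' -> not in reference -> no match (matches: 3)
  'boy' -> not in reference -> no match (matches: 3)
  'clock' -> in reference (ref count 4, used 2/4) -> match (matches: 4)
Clipped matches: 4, Candidate length: 9
Precision = 4/9

4/9


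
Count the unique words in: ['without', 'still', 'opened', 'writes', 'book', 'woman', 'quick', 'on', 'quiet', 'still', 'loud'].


Listing all tokens and tracking unique types:
  Token 1: 'without' -> NEW (unique so far: 1)
  Token 2: 'still' -> NEW (unique so far: 2)
  Token 3: 'opened' -> NEW (unique so far: 3)
  Token 4: 'writes' -> NEW (unique so far: 4)
  Token 5: 'book' -> NEW (unique so far: 5)
  Token 6: 'woman' -> NEW (unique so far: 6)
  Token 7: 'quick' -> NEW (unique so far: 7)
  Token 8: 'on' -> NEW (unique so far: 8)
  Token 9: 'quiet' -> NEW (unique so far: 9)
  Token 10: 'still' -> duplicate (unique so far: 9)
  Token 11: 'loud' -> NEW (unique so far: 10)
Unique types: ('book', 'loud', 'on', 'opened', 'quick', 'quiet', 'still', 'without', 'woman', 'writes')
Vocabulary size: 10

10


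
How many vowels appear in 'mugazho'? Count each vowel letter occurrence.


Scanning each character of 'mugazho':
  Position 1: 'm' -> consonant (running count: 0)
  Position 2: 'u' -> vowel (running count: 1)
  Position 3: 'g' -> consonant (running count: 1)
  Position 4: 'a' -> vowel (running count: 2)
  Position 5: 'z' -> consonant (running count: 2)
  Position 6: 'h' -> consonant (running count: 2)
  Position 7: 'o' -> vowel (running count: 3)
Total vowels: 3

3


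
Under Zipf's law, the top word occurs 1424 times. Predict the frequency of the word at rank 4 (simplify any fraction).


Zipf's law: freq(rank) = f1 / rank
f1 = 1424, rank = 4
freq = 1424 / 4
= 356

356


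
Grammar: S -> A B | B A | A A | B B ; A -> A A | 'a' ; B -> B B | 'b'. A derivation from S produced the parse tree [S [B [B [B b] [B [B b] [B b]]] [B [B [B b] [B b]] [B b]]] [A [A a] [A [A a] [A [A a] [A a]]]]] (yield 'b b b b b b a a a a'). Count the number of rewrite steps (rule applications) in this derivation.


Every bracketed nonterminal node [X ...] in the tree is produced by exactly one rule application.
Reading the tree off as a leftmost derivation:
  Step 1: S  =>  B A   (applied S -> B A)
  Step 2: B A  =>  B B A   (applied B -> B B)
  Step 3: B B A  =>  B B B A   (applied B -> B B)
  Step 4: B B B A  =>  b B B A   (applied B -> b)
  Step 5: b B B A  =>  b B B B A   (applied B -> B B)
  Step 6: b B B B A  =>  b b B B A   (applied B -> b)
  Step 7: b b B B A  =>  b b b B A   (applied B -> b)
  Step 8: b b b B A  =>  b b b B B A   (applied B -> B B)
  Step 9: b b b B B A  =>  b b b B B B A   (applied B -> B B)
  Step 10: b b b B B B A  =>  b b b b B B A   (applied B -> b)
  Step 11: b b b b B B A  =>  b b b b b B A   (applied B -> b)
  Step 12: b b b b b B A  =>  b b b b b b A   (applied B -> b)
  Step 13: b b b b b b A  =>  b b b b b b A A   (applied A -> A A)
  Step 14: b b b b b b A A  =>  b b b b b b a A   (applied A -> a)
  Step 15: b b b b b b a A  =>  b b b b b b a A A   (applied A -> A A)
  Step 16: b b b b b b a A A  =>  b b b b b b a a A   (applied A -> a)
  Step 17: b b b b b b a a A  =>  b b b b b b a a A A   (applied A -> A A)
  Step 18: b b b b b b a a A A  =>  b b b b b b a a a A   (applied A -> a)
  Step 19: b b b b b b a a a A  =>  b b b b b b a a a a   (applied A -> a)
Final yield: b b b b b b a a a a
Total rewrite steps: 19

19


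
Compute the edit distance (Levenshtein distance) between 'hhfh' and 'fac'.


Building DP table for s1='hhfh' (len 4) and s2='fac' (len 3):
       f  a  c
    0  1  2  3
  h 1  1  2  3
  h 2  2  2  3
  f 3  2  3  3
  h 4  3  3  4
Edit distance = dp[4][3] = 4

4


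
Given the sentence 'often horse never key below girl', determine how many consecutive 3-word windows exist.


Word trigrams from [6] words:
  Trigram 1: (often horse never)
  Trigram 2: (horse never key)
  Trigram 3: (never key below)
  Trigram 4: (key below girl)
Total word trigrams: 6 - 2 = 4

4


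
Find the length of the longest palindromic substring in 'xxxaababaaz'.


Scanning 'xxxaababaaz' for palindromic substrings.
Substring at positions 3-9: 'aababaa'.
Check: reverse('aababaa') = 'aababaa' -> palindrome confirmed.
Neighbouring characters ('x' / 'z') break symmetry, so it cannot extend further.
No longer palindromic substring exists; longest length = 7

7


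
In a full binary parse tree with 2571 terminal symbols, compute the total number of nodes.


Leaf nodes (terminals): 2571
Internal nodes = n - 1 = 2571 - 1 = 2570
Total = leaves + internal = 2571 + 2570 = 5141

5141


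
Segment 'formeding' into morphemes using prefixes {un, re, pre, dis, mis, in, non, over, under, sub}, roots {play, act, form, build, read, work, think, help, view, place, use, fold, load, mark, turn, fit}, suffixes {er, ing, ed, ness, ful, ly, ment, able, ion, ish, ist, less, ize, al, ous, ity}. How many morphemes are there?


Segmenting 'formeding' against the inventory:
  'form' -> root (morpheme 1)
  'ed' -> suffix (morpheme 2)
  'ing' -> suffix (morpheme 3)
Total morphemes: 3

3


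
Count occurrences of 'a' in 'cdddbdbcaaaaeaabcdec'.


Scanning 'cdddbdbcaaaaeaabcdec' for 'a':
  Position 8: 'a' -> MATCH (count: 1)
  Position 9: 'a' -> MATCH (count: 2)
  Position 10: 'a' -> MATCH (count: 3)
  Position 11: 'a' -> MATCH (count: 4)
  Position 13: 'a' -> MATCH (count: 5)
  Position 14: 'a' -> MATCH (count: 6)
Total occurrences of 'a': 6

6


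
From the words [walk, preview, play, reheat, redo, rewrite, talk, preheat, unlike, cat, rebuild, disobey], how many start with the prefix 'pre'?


Checking each word for prefix 'pre':
  'walk' -> no (count: 0)
  'preview' -> YES, starts with 'pre' (count: 1)
  'play' -> no (count: 1)
  'reheat' -> no (count: 1)
  'redo' -> no (count: 1)
  'rewrite' -> no (count: 1)
  'talk' -> no (count: 1)
  'preheat' -> YES, starts with 'pre' (count: 2)
  'unlike' -> no (count: 2)
  'cat' -> no (count: 2)
  'rebuild' -> no (count: 2)
  'disobey' -> no (count: 2)
Total with prefix 'pre': 2

2


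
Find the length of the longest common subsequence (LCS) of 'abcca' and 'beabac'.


DP table for LCS of 'abcca' and 'beabac':
       b  e  a  b  a  c
    0  0  0  0  0  0  0
  a 0  0  0  1  1  1  1
  b 0  1  1  1  2  2  2
  c 0  1  1  1  2  2  3
  c 0  1  1  1  2  2  3
  a 0  1  1  2  2  3  3
LCS: 'abc'
LCS length = 3

3


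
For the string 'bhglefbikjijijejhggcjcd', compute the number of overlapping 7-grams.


String 'bhglefbikjijijejhggcjcd' has length L = 23.
Number of overlapping n-grams = L - n + 1
Substituting: 23 - 7 + 1 = 17

17


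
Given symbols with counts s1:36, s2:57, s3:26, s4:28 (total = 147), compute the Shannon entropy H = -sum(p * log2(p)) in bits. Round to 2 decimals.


Computing entropy H = -sum(p_i * log2(p_i)):
  s1: p = 36/147 = 0.2449, -p*log2(p) = 0.4971
  s2: p = 57/147 = 0.3878, -p*log2(p) = 0.5300
  s3: p = 26/147 = 0.1769, -p*log2(p) = 0.4420
  s4: p = 28/147 = 0.1905, -p*log2(p) = 0.4557
H = sum of terms = 1.9248
Rounded to 2 decimals: 1.92

1.92


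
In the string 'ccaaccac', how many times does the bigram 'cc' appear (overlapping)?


Scanning 'ccaaccac' for bigram 'cc':
  Position 0: 'cc' -> MATCH
  Position 1: 'ca' -> no
  Position 2: 'aa' -> no
  Position 3: 'ac' -> no
  Position 4: 'cc' -> MATCH
  Position 5: 'ca' -> no
  Position 6: 'ac' -> no
Total matches: 2

2


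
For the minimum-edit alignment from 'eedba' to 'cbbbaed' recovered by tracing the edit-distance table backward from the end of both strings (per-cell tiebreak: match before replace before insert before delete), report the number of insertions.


Edit distance = 5. Backtracking from cell (5, 7) with preference match > replace > insert > delete,
then listing the resulting alignment 'eedba' -> 'cbbbaed' left to right:
  Step 1: replace e->c
  Step 2: replace e->b
  Step 3: replace d->b
  Step 4: keep 'b'
  Step 5: keep 'a'
  Step 6: insert 'e' [insertion #1]
  Step 7: insert 'd' [insertion #2]
Total insertions: 2

2


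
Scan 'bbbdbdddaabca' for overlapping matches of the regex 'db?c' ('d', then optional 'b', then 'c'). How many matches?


Pattern: db?c means 'd', then optional 'b', then 'c'.
Scanning 'bbbdbdddaabca' position-by-position:
  Pos 0: window 'bbb' -> no
  Pos 1: window 'bbd' -> no
  Pos 2: window 'bdb' -> no
  Pos 3: window 'dbd' -> no
  Pos 4: window 'bdd' -> no
  Pos 5: window 'ddd' -> no
  Pos 6: window 'dda' -> no
  Pos 7: window 'daa' -> no
  Pos 8: window 'aab' -> no
  Pos 9: window 'abc' -> no
  Pos 10: window 'bca' -> no
  Pos 11: window 'ca' -> no
  Pos 12: window 'a' -> no
Total matches: 0

0


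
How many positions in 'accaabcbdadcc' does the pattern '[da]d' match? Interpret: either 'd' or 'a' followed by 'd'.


Pattern: [da]d means either 'd' or 'a' followed by 'd'.
Scanning 'accaabcbdadcc' position-by-position:
  Pos 0: window 'ac' -> no
  Pos 1: window 'cc' -> no
  Pos 2: window 'ca' -> no
  Pos 3: window 'aa' -> no
  Pos 4: window 'ab' -> no
  Pos 5: window 'bc' -> no
  Pos 6: window 'cb' -> no
  Pos 7: window 'bd' -> no
  Pos 8: window 'da' -> no
  Pos 9: window 'ad' -> MATCH
  Pos 10: window 'dc' -> no
  Pos 11: window 'cc' -> no
  Pos 12: window 'c' -> no
Total matches: 1

1


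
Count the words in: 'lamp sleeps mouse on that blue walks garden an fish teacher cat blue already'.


Counting words by splitting on spaces:
  Word 1: 'lamp'
  Word 2: 'sleeps'
  Word 3: 'mouse'
  Word 4: 'on'
  Word 5: 'that'
  Word 6: 'blue'
  Word 7: 'walks'
  Word 8: 'garden'
  Word 9: 'an'
  Word 10: 'fish'
  Word 11: 'teacher'
  Word 12: 'cat'
  Word 13: 'blue'
  Word 14: 'already'
Total words: 14

14


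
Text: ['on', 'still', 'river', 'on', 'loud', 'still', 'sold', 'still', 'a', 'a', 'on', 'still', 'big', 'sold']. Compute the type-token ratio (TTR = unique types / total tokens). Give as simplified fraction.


Tokens: 14
Unique types: ('a', 'big', 'loud', 'on', 'river', 'sold', 'still') = 7
TTR = 7/14
Simplify: divide both by 7 -> 1/2
TTR = 1/2

1/2


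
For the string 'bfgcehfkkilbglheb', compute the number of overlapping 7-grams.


String 'bfgcehfkkilbglheb' has length L = 17.
Number of overlapping n-grams = L - n + 1
Substituting: 17 - 7 + 1 = 11

11


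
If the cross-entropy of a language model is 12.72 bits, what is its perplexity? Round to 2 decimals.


Perplexity formula: PP = 2^H
H = 12.72
PP = 2^12.72
Decompose: 2^12.72 = 2^12 * 2^0.72
2^12 = 4096, 2^0.72 ~ 1.6471820
PP ~ 4096 * 1.6471820 = 6746.8574720
Rounded to 2 decimals: 6746.86

6746.86


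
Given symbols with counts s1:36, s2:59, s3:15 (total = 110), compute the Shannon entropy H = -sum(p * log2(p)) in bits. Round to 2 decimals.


Computing entropy H = -sum(p_i * log2(p_i)):
  s1: p = 36/110 = 0.3273, -p*log2(p) = 0.5274
  s2: p = 59/110 = 0.5364, -p*log2(p) = 0.4820
  s3: p = 15/110 = 0.1364, -p*log2(p) = 0.3920
H = sum of terms = 1.4014
Rounded to 2 decimals: 1.40

1.40


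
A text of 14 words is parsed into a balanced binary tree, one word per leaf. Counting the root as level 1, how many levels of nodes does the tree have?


In a balanced binary tree with n leaves the deepest leaf is ceil(log2(n)) edges below the root,
so counting node levels inclusive of root and leaves gives ceil(log2(n)) + 1 levels.
log2(14) = 3.8074
ceil(3.8074) = 4
levels = 4 + 1 = 5

5


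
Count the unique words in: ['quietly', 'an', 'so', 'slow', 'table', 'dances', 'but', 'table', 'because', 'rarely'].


Listing all tokens and tracking unique types:
  Token 1: 'quietly' -> NEW (unique so far: 1)
  Token 2: 'an' -> NEW (unique so far: 2)
  Token 3: 'so' -> NEW (unique so far: 3)
  Token 4: 'slow' -> NEW (unique so far: 4)
  Token 5: 'table' -> NEW (unique so far: 5)
  Token 6: 'dances' -> NEW (unique so far: 6)
  Token 7: 'but' -> NEW (unique so far: 7)
  Token 8: 'table' -> duplicate (unique so far: 7)
  Token 9: 'because' -> NEW (unique so far: 8)
  Token 10: 'rarely' -> NEW (unique so far: 9)
Unique types: ('an', 'because', 'but', 'dances', 'quietly', 'rarely', 'slow', 'so', 'table')
Vocabulary size: 9

9


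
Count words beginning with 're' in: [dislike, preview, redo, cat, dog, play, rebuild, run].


Checking each word for prefix 're':
  'dislike' -> no (count: 0)
  'preview' -> no (count: 0)
  'redo' -> YES, starts with 're' (count: 1)
  'cat' -> no (count: 1)
  'dog' -> no (count: 1)
  'play' -> no (count: 1)
  'rebuild' -> YES, starts with 're' (count: 2)
  'run' -> no (count: 2)
Total with prefix 're': 2

2


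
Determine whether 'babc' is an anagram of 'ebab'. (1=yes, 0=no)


Sort characters of 'babc': 'abbc'
Sort characters of 'ebab': 'abbe'
Sorted forms differ -> they are NOT anagrams
Result: 0

0


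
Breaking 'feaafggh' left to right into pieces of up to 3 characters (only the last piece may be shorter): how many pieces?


'feaafggh' has 8 characters.
Chunking with max size 3:
  Chunk 1: 'fea' (positions 0-2)
  Chunk 2: 'afg' (positions 3-5)
  Chunk 3: 'gh' (positions 6-7)
Total chunks: ceil(8 / 3) = 3

3


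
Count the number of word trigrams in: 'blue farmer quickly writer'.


Word trigrams from [4] words:
  Trigram 1: (blue farmer quickly)
  Trigram 2: (farmer quickly writer)
Total word trigrams: 4 - 2 = 2

2


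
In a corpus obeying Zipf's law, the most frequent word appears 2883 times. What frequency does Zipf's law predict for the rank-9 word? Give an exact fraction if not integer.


Zipf's law: freq(rank) = f1 / rank
f1 = 2883, rank = 9
freq = 2883 / 9
GCD(2883, 9) = 3
Simplified: 961/3

961/3


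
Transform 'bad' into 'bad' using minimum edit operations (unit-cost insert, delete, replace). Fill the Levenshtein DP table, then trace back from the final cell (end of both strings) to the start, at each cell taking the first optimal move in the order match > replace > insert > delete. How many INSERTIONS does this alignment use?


Edit distance = 0. Backtracking from cell (3, 3) with preference match > replace > insert > delete,
then listing the resulting alignment 'bad' -> 'bad' left to right:
  Step 1: keep 'b'
  Step 2: keep 'a'
  Step 3: keep 'd'
Total insertions: 0

0


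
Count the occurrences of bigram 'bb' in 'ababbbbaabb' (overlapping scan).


Scanning 'ababbbbaabb' for bigram 'bb':
  Position 0: 'ab' -> no
  Position 1: 'ba' -> no
  Position 2: 'ab' -> no
  Position 3: 'bb' -> MATCH
  Position 4: 'bb' -> MATCH
  Position 5: 'bb' -> MATCH
  Position 6: 'ba' -> no
  Position 7: 'aa' -> no
  Position 8: 'ab' -> no
  Position 9: 'bb' -> MATCH
Total matches: 4

4


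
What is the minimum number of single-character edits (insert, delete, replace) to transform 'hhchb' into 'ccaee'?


Building DP table for s1='hhchb' (len 5) and s2='ccaee' (len 5):
       c  c  a  e  e
    0  1  2  3  4  5
  h 1  1  2  3  4  5
  h 2  2  2  3  4  5
  c 3  2  2  3  4  5
  h 4  3  3  3  4  5
  b 5  4  4  4  4  5
Edit distance = dp[5][5] = 5

5


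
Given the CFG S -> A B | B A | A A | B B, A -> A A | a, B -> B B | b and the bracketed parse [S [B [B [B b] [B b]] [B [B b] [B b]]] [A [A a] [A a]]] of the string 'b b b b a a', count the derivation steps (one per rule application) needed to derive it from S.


Every bracketed nonterminal node [X ...] in the tree is produced by exactly one rule application.
Reading the tree off as a leftmost derivation:
  Step 1: S  =>  B A   (applied S -> B A)
  Step 2: B A  =>  B B A   (applied B -> B B)
  Step 3: B B A  =>  B B B A   (applied B -> B B)
  Step 4: B B B A  =>  b B B A   (applied B -> b)
  Step 5: b B B A  =>  b b B A   (applied B -> b)
  Step 6: b b B A  =>  b b B B A   (applied B -> B B)
  Step 7: b b B B A  =>  b b b B A   (applied B -> b)
  Step 8: b b b B A  =>  b b b b A   (applied B -> b)
  Step 9: b b b b A  =>  b b b b A A   (applied A -> A A)
  Step 10: b b b b A A  =>  b b b b a A   (applied A -> a)
  Step 11: b b b b a A  =>  b b b b a a   (applied A -> a)
Final yield: b b b b a a
Total rewrite steps: 11

11


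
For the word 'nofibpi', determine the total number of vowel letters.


Scanning each character of 'nofibpi':
  Position 1: 'n' -> consonant (running count: 0)
  Position 2: 'o' -> vowel (running count: 1)
  Position 3: 'f' -> consonant (running count: 1)
  Position 4: 'i' -> vowel (running count: 2)
  Position 5: 'b' -> consonant (running count: 2)
  Position 6: 'p' -> consonant (running count: 2)
  Position 7: 'i' -> vowel (running count: 3)
Total vowels: 3

3


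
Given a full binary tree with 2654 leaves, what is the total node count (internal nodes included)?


Leaf nodes (terminals): 2654
Internal nodes = n - 1 = 2654 - 1 = 2653
Total = leaves + internal = 2654 + 2653 = 5307

5307


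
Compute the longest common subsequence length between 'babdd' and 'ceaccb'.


DP table for LCS of 'babdd' and 'ceaccb':
       c  e  a  c  c  b
    0  0  0  0  0  0  0
  b 0  0  0  0  0  0  1
  a 0  0  0  1  1  1  1
  b 0  0  0  1  1  1  2
  d 0  0  0  1  1  1  2
  d 0  0  0  1  1  1  2
LCS: 'ab'
LCS length = 2

2


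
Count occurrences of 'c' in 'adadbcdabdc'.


Scanning 'adadbcdabdc' for 'c':
  Position 5: 'c' -> MATCH (count: 1)
  Position 10: 'c' -> MATCH (count: 2)
Total occurrences of 'c': 2

2


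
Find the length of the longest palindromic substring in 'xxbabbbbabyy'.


Scanning 'xxbabbbbabyy' for palindromic substrings.
Substring at positions 2-9: 'babbbbab'.
Check: reverse('babbbbab') = 'babbbbab' -> palindrome confirmed.
Neighbouring characters ('x' / 'y') break symmetry, so it cannot extend further.
No longer palindromic substring exists; longest length = 8

8


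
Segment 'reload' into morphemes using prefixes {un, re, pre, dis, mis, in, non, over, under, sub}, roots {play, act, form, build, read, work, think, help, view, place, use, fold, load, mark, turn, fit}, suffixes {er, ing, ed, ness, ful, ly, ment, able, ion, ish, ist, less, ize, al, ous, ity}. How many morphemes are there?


Segmenting 'reload' against the inventory:
  're' -> prefix (morpheme 1)
  'load' -> root (morpheme 2)
Total morphemes: 2

2


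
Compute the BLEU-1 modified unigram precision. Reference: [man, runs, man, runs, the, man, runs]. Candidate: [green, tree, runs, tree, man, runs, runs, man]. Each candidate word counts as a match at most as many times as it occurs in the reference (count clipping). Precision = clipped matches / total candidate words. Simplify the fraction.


Reference word counts: {'man': 3, 'runs': 3, 'the': 1}
Checking each candidate word (with clipping):
  'green' -> not in reference -> no match (matches: 0)
  'tree' -> not in reference -> no match (matches: 0)
  'runs' -> in reference (ref count 3, used 1/3) -> match (matches: 1)
  'tree' -> not in reference -> no match (matches: 1)
  'man' -> in reference (ref count 3, used 1/3) -> match (matches: 2)
  'runs' -> in reference (ref count 3, used 2/3) -> match (matches: 3)
  'runs' -> in reference (ref count 3, used 3/3) -> match (matches: 4)
  'man' -> in reference (ref count 3, used 2/3) -> match (matches: 5)
Clipped matches: 5, Candidate length: 8
Precision = 5/8

5/8


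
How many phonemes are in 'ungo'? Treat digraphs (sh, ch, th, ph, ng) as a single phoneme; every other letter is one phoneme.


Parsing 'ungo' greedily, digraphs first:
  'u' -> vowel phoneme (phonemes so far: 1)
  'ng' -> digraph (1 consonant phoneme) (phonemes so far: 2)
  'o' -> vowel phoneme (phonemes so far: 3)
Total phonemes: 3

3


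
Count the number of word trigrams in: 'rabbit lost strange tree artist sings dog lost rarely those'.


Word trigrams from [10] words:
  Trigram 1: (rabbit lost strange)
  Trigram 2: (lost strange tree)
  Trigram 3: (strange tree artist)
  Trigram 4: (tree artist sings)
  Trigram 5: (artist sings dog)
  Trigram 6: (sings dog lost)
  Trigram 7: (dog lost rarely)
  Trigram 8: (lost rarely those)
Total word trigrams: 10 - 2 = 8

8


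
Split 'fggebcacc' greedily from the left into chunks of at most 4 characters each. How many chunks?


'fggebcacc' has 9 characters.
Chunking with max size 4:
  Chunk 1: 'fgge' (positions 0-3)
  Chunk 2: 'bcac' (positions 4-7)
  Chunk 3: 'c' (positions 8-8)
Total chunks: ceil(9 / 4) = 3

3


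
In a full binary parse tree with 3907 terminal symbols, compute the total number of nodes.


Leaf nodes (terminals): 3907
Internal nodes = n - 1 = 3907 - 1 = 3906
Total = leaves + internal = 3907 + 3906 = 7813

7813


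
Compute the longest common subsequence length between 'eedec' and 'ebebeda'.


DP table for LCS of 'eedec' and 'ebebeda':
       e  b  e  b  e  d  a
    0  0  0  0  0  0  0  0
  e 0  1  1  1  1  1  1  1
  e 0  1  1  2  2  2  2  2
  d 0  1  1  2  2  2  3  3
  e 0  1  1  2  2  3  3  3
  c 0  1  1  2  2  3  3  3
LCS: 'eed'
LCS length = 3

3


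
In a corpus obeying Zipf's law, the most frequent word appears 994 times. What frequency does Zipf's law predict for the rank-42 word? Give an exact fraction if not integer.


Zipf's law: freq(rank) = f1 / rank
f1 = 994, rank = 42
freq = 994 / 42
GCD(994, 42) = 14
Simplified: 71/3

71/3


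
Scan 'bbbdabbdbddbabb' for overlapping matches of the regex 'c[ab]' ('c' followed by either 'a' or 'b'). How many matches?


Pattern: c[ab] means 'c' followed by either 'a' or 'b'.
Scanning 'bbbdabbdbddbabb' position-by-position:
  Pos 0: window 'bb' -> no
  Pos 1: window 'bb' -> no
  Pos 2: window 'bd' -> no
  Pos 3: window 'da' -> no
  Pos 4: window 'ab' -> no
  Pos 5: window 'bb' -> no
  Pos 6: window 'bd' -> no
  Pos 7: window 'db' -> no
  Pos 8: window 'bd' -> no
  Pos 9: window 'dd' -> no
  Pos 10: window 'db' -> no
  Pos 11: window 'ba' -> no
  Pos 12: window 'ab' -> no
  Pos 13: window 'bb' -> no
  Pos 14: window 'b' -> no
Total matches: 0

0


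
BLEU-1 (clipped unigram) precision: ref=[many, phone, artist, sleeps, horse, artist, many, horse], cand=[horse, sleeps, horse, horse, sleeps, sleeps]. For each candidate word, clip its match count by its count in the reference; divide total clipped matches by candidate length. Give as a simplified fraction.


Reference word counts: {'artist': 2, 'horse': 2, 'many': 2, 'phone': 1, 'sleeps': 1}
Checking each candidate word (with clipping):
  'horse' -> in reference (ref count 2, used 1/2) -> match (matches: 1)
  'sleeps' -> in reference (ref count 1, used 1/1) -> match (matches: 2)
  'horse' -> in reference (ref count 2, used 2/2) -> match (matches: 3)
  'horse' -> ref count 2 already used up (2/2) -> clipped, no match (matches: 3)
  'sleeps' -> ref count 1 already used up (1/1) -> clipped, no match (matches: 3)
  'sleeps' -> ref count 1 already used up (1/1) -> clipped, no match (matches: 3)
Clipped matches: 3, Candidate length: 6
Precision = 3/6 = 1/2

1/2


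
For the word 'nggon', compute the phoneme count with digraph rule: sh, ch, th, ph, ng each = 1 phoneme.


Parsing 'nggon' greedily, digraphs first:
  'ng' -> digraph (1 consonant phoneme) (phonemes so far: 1)
  'g' -> consonant phoneme (phonemes so far: 2)
  'o' -> vowel phoneme (phonemes so far: 3)
  'n' -> consonant phoneme (phonemes so far: 4)
Total phonemes: 4

4


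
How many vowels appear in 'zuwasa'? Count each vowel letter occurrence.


Scanning each character of 'zuwasa':
  Position 1: 'z' -> consonant (running count: 0)
  Position 2: 'u' -> vowel (running count: 1)
  Position 3: 'w' -> consonant (running count: 1)
  Position 4: 'a' -> vowel (running count: 2)
  Position 5: 's' -> consonant (running count: 2)
  Position 6: 'a' -> vowel (running count: 3)
Total vowels: 3

3


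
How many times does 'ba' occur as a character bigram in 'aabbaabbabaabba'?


Scanning 'aabbaabbabaabba' for bigram 'ba':
  Position 0: 'aa' -> no
  Position 1: 'ab' -> no
  Position 2: 'bb' -> no
  Position 3: 'ba' -> MATCH
  Position 4: 'aa' -> no
  Position 5: 'ab' -> no
  Position 6: 'bb' -> no
  Position 7: 'ba' -> MATCH
  Position 8: 'ab' -> no
  Position 9: 'ba' -> MATCH
  Position 10: 'aa' -> no
  Position 11: 'ab' -> no
  Position 12: 'bb' -> no
  Position 13: 'ba' -> MATCH
Total matches: 4

4


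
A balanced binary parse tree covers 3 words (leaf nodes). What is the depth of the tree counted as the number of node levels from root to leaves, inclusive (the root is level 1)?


In a balanced binary tree with n leaves the deepest leaf is ceil(log2(n)) edges below the root,
so counting node levels inclusive of root and leaves gives ceil(log2(n)) + 1 levels.
log2(3) = 1.5850
ceil(1.5850) = 2
levels = 2 + 1 = 3

3


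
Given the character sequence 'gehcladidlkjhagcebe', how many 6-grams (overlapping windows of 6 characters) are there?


String 'gehcladidlkjhagcebe' has length L = 19.
Number of overlapping n-grams = L - n + 1
Substituting: 19 - 6 + 1 = 14

14


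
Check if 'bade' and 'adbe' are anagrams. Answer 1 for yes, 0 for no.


Sort characters of 'bade': 'abde'
Sort characters of 'adbe': 'abde'
Sorted forms match -> they ARE anagrams
Result: 1

1


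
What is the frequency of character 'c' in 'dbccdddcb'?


Scanning 'dbccdddcb' for 'c':
  Position 2: 'c' -> MATCH (count: 1)
  Position 3: 'c' -> MATCH (count: 2)
  Position 7: 'c' -> MATCH (count: 3)
Total occurrences of 'c': 3

3


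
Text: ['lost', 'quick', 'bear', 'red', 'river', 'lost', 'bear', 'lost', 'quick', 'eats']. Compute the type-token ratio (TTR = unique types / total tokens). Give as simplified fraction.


Tokens: 10
Unique types: ('bear', 'eats', 'lost', 'quick', 'red', 'river') = 6
TTR = 6/10
Simplify: divide both by 2 -> 3/5
TTR = 3/5

3/5


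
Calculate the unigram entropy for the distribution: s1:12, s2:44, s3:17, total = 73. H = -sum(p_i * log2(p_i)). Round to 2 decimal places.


Computing entropy H = -sum(p_i * log2(p_i)):
  s1: p = 12/73 = 0.1644, -p*log2(p) = 0.4282
  s2: p = 44/73 = 0.6027, -p*log2(p) = 0.4402
  s3: p = 17/73 = 0.2329, -p*log2(p) = 0.4896
H = sum of terms = 1.3580
Rounded to 2 decimals: 1.36

1.36


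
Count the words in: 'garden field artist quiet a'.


Counting words by splitting on spaces:
  Word 1: 'garden'
  Word 2: 'field'
  Word 3: 'artist'
  Word 4: 'quiet'
  Word 5: 'a'
Total words: 5

5


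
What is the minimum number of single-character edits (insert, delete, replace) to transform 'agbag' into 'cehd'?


Building DP table for s1='agbag' (len 5) and s2='cehd' (len 4):
       c  e  h  d
    0  1  2  3  4
  a 1  1  2  3  4
  g 2  2  2  3  4
  b 3  3  3  3  4
  a 4  4  4  4  4
  g 5  5  5  5  5
Edit distance = dp[5][4] = 5

5


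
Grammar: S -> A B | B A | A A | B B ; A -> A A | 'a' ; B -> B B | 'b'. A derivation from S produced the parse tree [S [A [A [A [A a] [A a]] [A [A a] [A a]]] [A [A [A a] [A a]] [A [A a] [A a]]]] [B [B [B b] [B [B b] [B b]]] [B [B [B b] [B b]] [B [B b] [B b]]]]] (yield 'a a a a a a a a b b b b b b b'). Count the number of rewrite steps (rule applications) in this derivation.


Every bracketed nonterminal node [X ...] in the tree is produced by exactly one rule application.
Reading the tree off as a leftmost derivation:
  Step 1: S  =>  A B   (applied S -> A B)
  Step 2: A B  =>  A A B   (applied A -> A A)
  Step 3: A A B  =>  A A A B   (applied A -> A A)
  Step 4: A A A B  =>  A A A A B   (applied A -> A A)
  Step 5: A A A A B  =>  a A A A B   (applied A -> a)
  Step 6: a A A A B  =>  a a A A B   (applied A -> a)
  Step 7: a a A A B  =>  a a A A A B   (applied A -> A A)
  Step 8: a a A A A B  =>  a a a A A B   (applied A -> a)
  Step 9: a a a A A B  =>  a a a a A B   (applied A -> a)
  Step 10: a a a a A B  =>  a a a a A A B   (applied A -> A A)
  Step 11: a a a a A A B  =>  a a a a A A A B   (applied A -> A A)
  Step 12: a a a a A A A B  =>  a a a a a A A B   (applied A -> a)
  Step 13: a a a a a A A B  =>  a a a a a a A B   (applied A -> a)
  Step 14: a a a a a a A B  =>  a a a a a a A A B   (applied A -> A A)
  Step 15: a a a a a a A A B  =>  a a a a a a a A B   (applied A -> a)
  Step 16: a a a a a a a A B  =>  a a a a a a a a B   (applied A -> a)
  Step 17: a a a a a a a a B  =>  a a a a a a a a B B   (applied B -> B B)
  Step 18: a a a a a a a a B B  =>  a a a a a a a a B B B   (applied B -> B B)
  Step 19: a a a a a a a a B B B  =>  a a a a a a a a b B B   (applied B -> b)
  Step 20: a a a a a a a a b B B  =>  a a a a a a a a b B B B   (applied B -> B B)
  Step 21: a a a a a a a a b B B B  =>  a a a a a a a a b b B B   (applied B -> b)
  Step 22: a a a a a a a a b b B B  =>  a a a a a a a a b b b B   (applied B -> b)
  Step 23: a a a a a a a a b b b B  =>  a a a a a a a a b b b B B   (applied B -> B B)
  Step 24: a a a a a a a a b b b B B  =>  a a a a a a a a b b b B B B   (applied B -> B B)
  Step 25: a a a a a a a a b b b B B B  =>  a a a a a a a a b b b b B B   (applied B -> b)
  Step 26: a a a a a a a a b b b b B B  =>  a a a a a a a a b b b b b B   (applied B -> b)
  Step 27: a a a a a a a a b b b b b B  =>  a a a a a a a a b b b b b B B   (applied B -> B B)
  Step 28: a a a a a a a a b b b b b B B  =>  a a a a a a a a b b b b b b B   (applied B -> b)
  Step 29: a a a a a a a a b b b b b b B  =>  a a a a a a a a b b b b b b b   (applied B -> b)
Final yield: a a a a a a a a b b b b b b b
Total rewrite steps: 29

29


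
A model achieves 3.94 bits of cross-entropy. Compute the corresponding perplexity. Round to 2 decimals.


Perplexity formula: PP = 2^H
H = 3.94
PP = 2^3.94
Decompose: 2^3.94 = 2^3 * 2^0.94
2^3 = 8, 2^0.94 ~ 1.9185282
PP ~ 8 * 1.9185282 = 15.3482256
Rounded to 2 decimals: 15.35

15.35


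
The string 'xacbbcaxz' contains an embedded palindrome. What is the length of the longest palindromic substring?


Scanning 'xacbbcaxz' for palindromic substrings.
Substring at positions 0-7: 'xacbbcax'.
Check: reverse('xacbbcax') = 'xacbbcax' -> palindrome confirmed.
Neighbouring characters ('-' / 'z') break symmetry, so it cannot extend further.
No longer palindromic substring exists; longest length = 8

8


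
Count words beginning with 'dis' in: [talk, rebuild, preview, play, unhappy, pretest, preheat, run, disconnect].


Checking each word for prefix 'dis':
  'talk' -> no (count: 0)
  'rebuild' -> no (count: 0)
  'preview' -> no (count: 0)
  'play' -> no (count: 0)
  'unhappy' -> no (count: 0)
  'pretest' -> no (count: 0)
  'preheat' -> no (count: 0)
  'run' -> no (count: 0)
  'disconnect' -> YES, starts with 'dis' (count: 1)
Total with prefix 'dis': 1

1


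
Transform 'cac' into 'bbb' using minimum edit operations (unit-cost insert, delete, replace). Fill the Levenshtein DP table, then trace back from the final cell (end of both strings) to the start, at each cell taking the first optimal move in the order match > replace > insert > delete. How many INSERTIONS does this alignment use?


Edit distance = 3. Backtracking from cell (3, 3) with preference match > replace > insert > delete,
then listing the resulting alignment 'cac' -> 'bbb' left to right:
  Step 1: replace c->b
  Step 2: replace a->b
  Step 3: replace c->b
Total insertions: 0

0


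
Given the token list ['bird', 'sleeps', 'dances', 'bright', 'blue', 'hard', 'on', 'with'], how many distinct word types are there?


Listing all tokens and tracking unique types:
  Token 1: 'bird' -> NEW (unique so far: 1)
  Token 2: 'sleeps' -> NEW (unique so far: 2)
  Token 3: 'dances' -> NEW (unique so far: 3)
  Token 4: 'bright' -> NEW (unique so far: 4)
  Token 5: 'blue' -> NEW (unique so far: 5)
  Token 6: 'hard' -> NEW (unique so far: 6)
  Token 7: 'on' -> NEW (unique so far: 7)
  Token 8: 'with' -> NEW (unique so far: 8)
Unique types: ('bird', 'blue', 'bright', 'dances', 'hard', 'on', 'sleeps', 'with')
Vocabulary size: 8

8


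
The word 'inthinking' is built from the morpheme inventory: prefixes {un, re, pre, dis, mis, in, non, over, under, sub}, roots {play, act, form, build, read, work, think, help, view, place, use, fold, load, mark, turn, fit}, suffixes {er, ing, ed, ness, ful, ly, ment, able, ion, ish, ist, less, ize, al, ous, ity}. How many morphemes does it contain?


Segmenting 'inthinking' against the inventory:
  'in' -> prefix (morpheme 1)
  'think' -> root (morpheme 2)
  'ing' -> suffix (morpheme 3)
Total morphemes: 3

3
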